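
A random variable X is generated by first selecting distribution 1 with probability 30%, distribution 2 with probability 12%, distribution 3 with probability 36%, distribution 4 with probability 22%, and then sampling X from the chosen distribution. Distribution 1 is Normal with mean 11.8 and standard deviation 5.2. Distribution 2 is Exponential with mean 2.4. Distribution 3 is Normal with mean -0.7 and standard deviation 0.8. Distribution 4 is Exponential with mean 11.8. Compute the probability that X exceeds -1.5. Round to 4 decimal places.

0.9413

Conditional on each component, P(X > -1.5): 1: 0.994732; 2: 1; 3: 0.841345; 4: 1.
By total probability, P(X > -1.5) = 0.3·0.994732 + 0.12·1 + 0.36·0.841345 + 0.22·1 = 0.941304.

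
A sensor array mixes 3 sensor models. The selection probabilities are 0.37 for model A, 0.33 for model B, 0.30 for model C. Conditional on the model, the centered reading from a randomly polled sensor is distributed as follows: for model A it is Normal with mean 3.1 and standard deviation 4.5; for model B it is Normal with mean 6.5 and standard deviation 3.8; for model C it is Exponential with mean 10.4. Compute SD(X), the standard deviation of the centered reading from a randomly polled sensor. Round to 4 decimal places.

7.3170

Per component, A: μ=3.1, E[X²]=29.86; B: μ=6.5, E[X²]=56.69; C: μ=10.4, E[X²]=216.32.
E[X] = 0.37·3.1 + 0.33·6.5 + 0.3·10.4 = 6.412.
E[X²] = 0.37·29.86 + 0.33·56.69 + 0.3·216.32 = 94.6519.
Var(X) = E[X²] − (E[X])² = 94.6519 − 41.1137 = 53.5382.
SD(X) = √53.5382 = 7.31698.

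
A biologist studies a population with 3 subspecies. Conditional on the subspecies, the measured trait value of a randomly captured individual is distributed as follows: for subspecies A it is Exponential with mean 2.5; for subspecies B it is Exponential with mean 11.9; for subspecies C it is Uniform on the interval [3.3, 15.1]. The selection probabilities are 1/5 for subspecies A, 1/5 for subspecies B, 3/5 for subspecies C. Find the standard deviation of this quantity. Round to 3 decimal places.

6.807

Per component, A: μ=2.5, E[X²]=12.5; B: μ=11.9, E[X²]=283.22; C: μ=9.2, E[X²]=96.2433.
E[X] = 0.2·2.5 + 0.2·11.9 + 0.6·9.2 = 8.4.
E[X²] = 0.2·12.5 + 0.2·283.22 + 0.6·96.2433 = 116.89.
Var(X) = E[X²] − (E[X])² = 116.89 − 70.56 = 46.33.
SD(X) = √46.33 = 6.80661.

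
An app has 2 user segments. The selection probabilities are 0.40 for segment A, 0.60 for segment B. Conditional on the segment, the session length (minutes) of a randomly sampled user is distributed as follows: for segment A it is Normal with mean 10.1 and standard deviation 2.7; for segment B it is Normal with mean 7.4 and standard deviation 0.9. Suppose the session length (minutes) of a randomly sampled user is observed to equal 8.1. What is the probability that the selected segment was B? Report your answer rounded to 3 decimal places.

0.814

Likelihoods f(8.1 | ·): A: 0.112305; B: 0.327572.
Posterior ∝ prior × likelihood. Numerator for B: 0.6·0.327572 = 0.196543.
Normalizing constant: 0.4·0.112305 + 0.6·0.327572 = 0.241465.
P(B | observation) = 0.196543 / 0.241465 = 0.813961.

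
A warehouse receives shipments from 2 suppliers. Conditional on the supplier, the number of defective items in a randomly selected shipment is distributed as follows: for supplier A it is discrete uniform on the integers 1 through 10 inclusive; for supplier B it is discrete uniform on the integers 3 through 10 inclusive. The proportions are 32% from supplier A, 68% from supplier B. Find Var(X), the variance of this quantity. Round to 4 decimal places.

6.4276

Per component, A: μ=5.5, E[X²]=38.5; B: μ=6.5, E[X²]=47.5.
E[X] = 0.32·5.5 + 0.68·6.5 = 6.18.
E[X²] = 0.32·38.5 + 0.68·47.5 = 44.62.
Var(X) = E[X²] − (E[X])² = 44.62 − 38.1924 = 6.4276.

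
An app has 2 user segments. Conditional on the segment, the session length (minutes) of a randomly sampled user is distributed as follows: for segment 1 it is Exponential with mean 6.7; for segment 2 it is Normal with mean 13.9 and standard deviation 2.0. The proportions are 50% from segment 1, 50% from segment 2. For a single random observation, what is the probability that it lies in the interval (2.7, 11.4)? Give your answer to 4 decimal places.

0.2958

Conditional on each segment, P(2.7 < X < 11.4): 1: 0.485911; 2: 0.10565.
By total probability, P(2.7 < X < 11.4) = 0.5·0.485911 + 0.5·0.10565 = 0.29578.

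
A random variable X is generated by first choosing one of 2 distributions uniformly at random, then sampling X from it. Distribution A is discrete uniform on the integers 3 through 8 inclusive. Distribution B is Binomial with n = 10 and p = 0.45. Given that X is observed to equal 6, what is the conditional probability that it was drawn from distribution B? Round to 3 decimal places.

0.489

Likelihoods P(X=6 | ·): A: 0.166667; B: 0.159568.
Posterior ∝ prior × likelihood. Numerator for B: 0.5·0.159568 = 0.0797839.
Normalizing constant: 0.5·0.166667 + 0.5·0.159568 = 0.163117.
P(B | observation) = 0.0797839 / 0.163117 = 0.48912.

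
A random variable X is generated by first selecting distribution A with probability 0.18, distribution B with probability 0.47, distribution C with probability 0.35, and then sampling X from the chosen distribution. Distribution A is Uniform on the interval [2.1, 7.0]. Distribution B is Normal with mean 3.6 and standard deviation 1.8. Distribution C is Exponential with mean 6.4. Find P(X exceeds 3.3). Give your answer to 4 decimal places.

Conditional on each component, P(X > 3.3): A: 0.755102; B: 0.566184; C: 0.597127.
By total probability, P(X > 3.3) = 0.18·0.755102 + 0.47·0.566184 + 0.35·0.597127 = 0.611019.

0.6110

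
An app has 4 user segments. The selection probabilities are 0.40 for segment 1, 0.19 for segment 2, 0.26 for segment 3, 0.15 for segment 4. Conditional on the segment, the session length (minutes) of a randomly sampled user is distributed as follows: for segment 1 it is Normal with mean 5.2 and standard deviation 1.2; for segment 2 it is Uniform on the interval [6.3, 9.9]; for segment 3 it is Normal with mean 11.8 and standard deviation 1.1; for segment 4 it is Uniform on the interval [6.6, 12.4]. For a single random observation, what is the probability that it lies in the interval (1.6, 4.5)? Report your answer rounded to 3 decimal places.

0.111

Conditional on each segment, P(1.6 < X < 4.5): 1: 0.278485; 2: 0; 3: 1.60758e-11; 4: 0.
By total probability, P(1.6 < X < 4.5) = 0.4·0.278485 + 0.19·0 + 0.26·1.60758e-11 + 0.15·0 = 0.111394.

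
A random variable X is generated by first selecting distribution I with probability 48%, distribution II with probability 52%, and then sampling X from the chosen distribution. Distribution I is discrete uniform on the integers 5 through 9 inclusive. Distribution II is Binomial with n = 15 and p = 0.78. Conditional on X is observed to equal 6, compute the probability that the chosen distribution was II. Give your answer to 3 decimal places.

Likelihoods P(X=6 | ·): I: 0.2; II: 0.00136074.
Posterior ∝ prior × likelihood. Numerator for II: 0.52·0.00136074 = 0.000707586.
Normalizing constant: 0.48·0.2 + 0.52·0.00136074 = 0.0967076.
P(II | observation) = 0.000707586 / 0.0967076 = 0.00731676.

0.007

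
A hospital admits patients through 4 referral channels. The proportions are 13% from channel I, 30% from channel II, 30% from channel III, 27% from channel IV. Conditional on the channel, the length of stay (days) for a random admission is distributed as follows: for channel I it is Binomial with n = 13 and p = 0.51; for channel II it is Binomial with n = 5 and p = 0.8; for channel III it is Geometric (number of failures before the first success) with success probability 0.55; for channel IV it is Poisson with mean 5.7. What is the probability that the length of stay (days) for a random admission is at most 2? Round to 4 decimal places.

Conditional on each channel, P(X ≤ 2): I: 0.00929623; II: 0.05792; III: 0.908875; IV: 0.0767732.
By total probability, P(X ≤ 2) = 0.13·0.00929623 + 0.3·0.05792 + 0.3·0.908875 + 0.27·0.0767732 = 0.311976.

0.3120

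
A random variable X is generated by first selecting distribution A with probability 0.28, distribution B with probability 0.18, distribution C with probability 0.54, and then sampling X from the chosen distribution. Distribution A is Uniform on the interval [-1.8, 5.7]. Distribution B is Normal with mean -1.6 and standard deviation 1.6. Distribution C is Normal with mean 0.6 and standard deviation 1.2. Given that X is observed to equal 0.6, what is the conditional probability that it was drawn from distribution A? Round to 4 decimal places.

0.1593

Likelihoods f(0.6 | ·): A: 0.133333; B: 0.0968827; C: 0.332452.
Posterior ∝ prior × likelihood. Numerator for A: 0.28·0.133333 = 0.0373333.
Normalizing constant: 0.28·0.133333 + 0.18·0.0968827 + 0.54·0.332452 = 0.234296.
P(A | observation) = 0.0373333 / 0.234296 = 0.159342.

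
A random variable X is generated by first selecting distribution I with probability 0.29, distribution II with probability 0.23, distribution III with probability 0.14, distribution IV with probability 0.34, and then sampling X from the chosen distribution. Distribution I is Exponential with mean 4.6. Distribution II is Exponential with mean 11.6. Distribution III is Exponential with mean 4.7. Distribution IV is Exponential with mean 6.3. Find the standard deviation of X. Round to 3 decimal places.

Per component, I: μ=4.6, E[X²]=42.32; II: μ=11.6, E[X²]=269.12; III: μ=4.7, E[X²]=44.18; IV: μ=6.3, E[X²]=79.38.
E[X] = 0.29·4.6 + 0.23·11.6 + 0.14·4.7 + 0.34·6.3 = 6.802.
E[X²] = 0.29·42.32 + 0.23·269.12 + 0.14·44.18 + 0.34·79.38 = 107.345.
Var(X) = E[X²] − (E[X])² = 107.345 − 46.2672 = 61.0776.
SD(X) = √61.0776 = 7.81522.

7.815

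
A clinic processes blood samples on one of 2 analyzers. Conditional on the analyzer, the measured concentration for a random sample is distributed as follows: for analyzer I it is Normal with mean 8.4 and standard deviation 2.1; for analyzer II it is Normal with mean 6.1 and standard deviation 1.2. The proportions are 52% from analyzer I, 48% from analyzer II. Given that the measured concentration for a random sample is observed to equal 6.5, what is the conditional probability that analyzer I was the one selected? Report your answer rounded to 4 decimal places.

Likelihoods f(6.5 | ·): I: 0.126164; II: 0.314486.
Posterior ∝ prior × likelihood. Numerator for I: 0.52·0.126164 = 0.0656053.
Normalizing constant: 0.52·0.126164 + 0.48·0.314486 = 0.216559.
P(I | observation) = 0.0656053 / 0.216559 = 0.302945.

0.3029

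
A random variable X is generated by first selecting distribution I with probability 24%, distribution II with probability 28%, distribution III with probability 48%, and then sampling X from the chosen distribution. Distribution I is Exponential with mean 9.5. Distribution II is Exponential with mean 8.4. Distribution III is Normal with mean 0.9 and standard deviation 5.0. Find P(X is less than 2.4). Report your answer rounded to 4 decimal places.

Conditional on each component, P(X < 2.4): I: 0.223246; II: 0.248523; III: 0.617911.
By total probability, P(X < 2.4) = 0.24·0.223246 + 0.28·0.248523 + 0.48·0.617911 = 0.419763.

0.4198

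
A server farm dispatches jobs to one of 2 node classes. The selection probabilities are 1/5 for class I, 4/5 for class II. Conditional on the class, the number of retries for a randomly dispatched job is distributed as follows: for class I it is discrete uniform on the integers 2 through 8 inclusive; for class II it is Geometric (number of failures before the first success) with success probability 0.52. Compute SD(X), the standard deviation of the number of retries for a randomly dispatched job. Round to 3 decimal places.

Per component, I: μ=5, E[X²]=29; II: μ=0.923077, E[X²]=2.62722.
E[X] = 0.2·5 + 0.8·0.923077 = 1.73846.
E[X²] = 0.2·29 + 0.8·2.62722 = 7.90178.
Var(X) = E[X²] − (E[X])² = 7.90178 − 3.02225 = 4.87953.
SD(X) = √4.87953 = 2.20897.

2.209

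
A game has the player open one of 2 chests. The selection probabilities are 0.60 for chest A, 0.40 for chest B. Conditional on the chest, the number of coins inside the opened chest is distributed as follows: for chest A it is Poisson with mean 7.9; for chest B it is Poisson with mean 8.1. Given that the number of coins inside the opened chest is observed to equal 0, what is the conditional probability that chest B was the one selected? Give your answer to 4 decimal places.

0.3531

Likelihoods P(X=0 | ·): A: 0.000370744; B: 0.000303539.
Posterior ∝ prior × likelihood. Numerator for B: 0.4·0.000303539 = 0.000121416.
Normalizing constant: 0.6·0.000370744 + 0.4·0.000303539 = 0.000343862.
P(B | observation) = 0.000121416 / 0.000343862 = 0.353094.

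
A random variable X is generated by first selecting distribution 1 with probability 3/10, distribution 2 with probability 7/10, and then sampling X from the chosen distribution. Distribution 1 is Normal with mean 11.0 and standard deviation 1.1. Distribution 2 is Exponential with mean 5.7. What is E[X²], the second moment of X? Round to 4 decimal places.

For each component E[X²] = Var + (mean)², giving 1: 122.21; 2: 64.98.
Overall E[X²] = 0.3·122.21 + 0.7·64.98 = 82.149.

82.1490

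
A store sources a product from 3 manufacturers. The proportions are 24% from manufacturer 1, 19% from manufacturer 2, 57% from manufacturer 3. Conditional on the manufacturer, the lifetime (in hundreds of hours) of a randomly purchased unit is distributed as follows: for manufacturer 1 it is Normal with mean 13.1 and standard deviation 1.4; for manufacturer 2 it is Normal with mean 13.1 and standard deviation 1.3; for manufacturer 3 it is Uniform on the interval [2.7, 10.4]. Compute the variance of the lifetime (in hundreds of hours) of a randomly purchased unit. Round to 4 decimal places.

Per component, 1: μ=13.1, E[X²]=173.57; 2: μ=13.1, E[X²]=173.3; 3: μ=6.55, E[X²]=47.8433.
E[X] = 0.24·13.1 + 0.19·13.1 + 0.57·6.55 = 9.3665.
E[X²] = 0.24·173.57 + 0.19·173.3 + 0.57·47.8433 = 101.855.
Var(X) = E[X²] − (E[X])² = 101.855 − 87.7313 = 14.1232.

14.1232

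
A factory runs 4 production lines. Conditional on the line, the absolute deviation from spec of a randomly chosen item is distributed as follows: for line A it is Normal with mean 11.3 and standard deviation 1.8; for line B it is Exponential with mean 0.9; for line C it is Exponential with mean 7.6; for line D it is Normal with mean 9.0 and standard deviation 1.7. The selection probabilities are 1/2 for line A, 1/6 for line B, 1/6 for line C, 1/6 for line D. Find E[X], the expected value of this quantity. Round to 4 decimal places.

Component means — A: 11.3; B: 0.9; C: 7.6; D: 9.
E[X] = 0.5·11.3 + 0.166667·0.9 + 0.166667·7.6 + 0.166667·9 = 8.56667.

8.5667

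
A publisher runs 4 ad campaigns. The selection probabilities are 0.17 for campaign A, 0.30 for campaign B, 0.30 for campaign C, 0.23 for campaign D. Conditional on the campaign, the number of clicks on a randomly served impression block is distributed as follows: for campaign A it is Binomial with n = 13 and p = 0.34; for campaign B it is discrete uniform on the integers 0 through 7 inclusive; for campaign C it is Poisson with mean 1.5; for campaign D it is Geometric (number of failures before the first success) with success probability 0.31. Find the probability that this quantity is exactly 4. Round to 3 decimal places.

0.106

Conditional on each campaign, P(X = 4): A: 0.227048; B: 0.125; C: 0.0470665; D: 0.0702681.
By total probability, P(X = 4) = 0.17·0.227048 + 0.3·0.125 + 0.3·0.0470665 + 0.23·0.0702681 = 0.10638.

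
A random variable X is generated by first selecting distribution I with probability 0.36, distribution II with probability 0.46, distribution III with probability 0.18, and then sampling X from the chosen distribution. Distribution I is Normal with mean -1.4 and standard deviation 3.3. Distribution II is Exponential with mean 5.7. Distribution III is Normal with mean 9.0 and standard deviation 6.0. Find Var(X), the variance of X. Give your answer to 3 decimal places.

41.604

Per component, I: μ=-1.4, E[X²]=12.85; II: μ=5.7, E[X²]=64.98; III: μ=9, E[X²]=117.
E[X] = 0.36·-1.4 + 0.46·5.7 + 0.18·9 = 3.738.
E[X²] = 0.36·12.85 + 0.46·64.98 + 0.18·117 = 55.5768.
Var(X) = E[X²] − (E[X])² = 55.5768 − 13.9726 = 41.6042.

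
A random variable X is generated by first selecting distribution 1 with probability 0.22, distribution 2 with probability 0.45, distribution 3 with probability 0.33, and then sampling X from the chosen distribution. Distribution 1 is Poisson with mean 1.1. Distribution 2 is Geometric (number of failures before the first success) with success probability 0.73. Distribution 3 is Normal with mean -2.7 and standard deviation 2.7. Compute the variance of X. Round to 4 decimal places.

Per component, 1: μ=1.1, E[X²]=2.31; 2: μ=0.369863, E[X²]=0.64346; 3: μ=-2.7, E[X²]=14.58.
E[X] = 0.22·1.1 + 0.45·0.369863 + 0.33·-2.7 = -0.482562.
E[X²] = 0.22·2.31 + 0.45·0.64346 + 0.33·14.58 = 5.60916.
Var(X) = E[X²] − (E[X])² = 5.60916 − 0.232866 = 5.37629.

5.3763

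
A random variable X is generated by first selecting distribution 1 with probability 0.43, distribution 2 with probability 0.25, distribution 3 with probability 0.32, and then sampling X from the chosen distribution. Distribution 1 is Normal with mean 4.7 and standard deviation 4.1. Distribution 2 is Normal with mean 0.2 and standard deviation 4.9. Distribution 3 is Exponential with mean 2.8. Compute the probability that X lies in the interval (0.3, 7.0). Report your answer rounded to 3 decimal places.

Conditional on each component, P(0.3 < X < 7.0): 1: 0.570996; 2: 0.409253; 3: 0.816312.
By total probability, P(0.3 < X < 7.0) = 0.43·0.570996 + 0.25·0.409253 + 0.32·0.816312 = 0.609061.

0.609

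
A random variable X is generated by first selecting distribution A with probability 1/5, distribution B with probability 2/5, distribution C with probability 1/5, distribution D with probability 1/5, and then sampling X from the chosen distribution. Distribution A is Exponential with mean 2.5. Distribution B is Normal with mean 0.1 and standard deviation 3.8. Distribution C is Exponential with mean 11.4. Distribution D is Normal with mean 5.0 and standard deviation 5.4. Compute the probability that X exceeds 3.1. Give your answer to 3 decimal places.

Conditional on each component, P(X > 3.1): A: 0.289384; B: 0.214918; C: 0.761908; D: 0.637525.
By total probability, P(X > 3.1) = 0.2·0.289384 + 0.4·0.214918 + 0.2·0.761908 + 0.2·0.637525 = 0.42373.

0.424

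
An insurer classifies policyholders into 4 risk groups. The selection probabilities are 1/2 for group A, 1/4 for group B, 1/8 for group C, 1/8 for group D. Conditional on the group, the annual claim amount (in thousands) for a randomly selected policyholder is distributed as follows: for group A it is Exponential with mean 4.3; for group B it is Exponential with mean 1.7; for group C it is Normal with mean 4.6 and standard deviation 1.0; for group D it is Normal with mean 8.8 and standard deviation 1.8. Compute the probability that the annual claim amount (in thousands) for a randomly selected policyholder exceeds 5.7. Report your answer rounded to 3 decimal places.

Conditional on each group, P(X > 5.7): A: 0.265648; B: 0.0349813; C: 0.135666; D: 0.957485.
By total probability, P(X > 5.7) = 0.5·0.265648 + 0.25·0.0349813 + 0.125·0.135666 + 0.125·0.957485 = 0.278213.

0.278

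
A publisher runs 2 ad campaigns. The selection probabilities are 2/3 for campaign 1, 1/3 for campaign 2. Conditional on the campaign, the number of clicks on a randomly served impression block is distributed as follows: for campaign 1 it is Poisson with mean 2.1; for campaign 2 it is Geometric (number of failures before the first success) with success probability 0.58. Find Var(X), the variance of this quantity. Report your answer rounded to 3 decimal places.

2.237

Per component, 1: μ=2.1, E[X²]=6.51; 2: μ=0.724138, E[X²]=1.77289.
E[X] = 0.666667·2.1 + 0.333333·0.724138 = 1.64138.
E[X²] = 0.666667·6.51 + 0.333333·1.77289 = 4.93096.
Var(X) = E[X²] − (E[X])² = 4.93096 − 2.69413 = 2.23684.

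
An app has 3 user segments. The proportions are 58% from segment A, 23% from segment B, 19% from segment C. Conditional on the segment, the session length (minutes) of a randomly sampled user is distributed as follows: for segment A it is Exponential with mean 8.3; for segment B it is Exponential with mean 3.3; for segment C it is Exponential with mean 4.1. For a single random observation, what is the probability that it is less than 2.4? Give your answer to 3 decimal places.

0.349

Conditional on each segment, P(X < 2.4): A: 0.251105; B: 0.516775; C: 0.443098.
By total probability, P(X < 2.4) = 0.58·0.251105 + 0.23·0.516775 + 0.19·0.443098 = 0.348688.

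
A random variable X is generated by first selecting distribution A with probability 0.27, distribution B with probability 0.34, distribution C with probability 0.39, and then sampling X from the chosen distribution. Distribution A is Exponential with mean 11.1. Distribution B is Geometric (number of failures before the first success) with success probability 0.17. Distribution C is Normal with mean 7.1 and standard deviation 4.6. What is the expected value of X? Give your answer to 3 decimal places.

Component means — A: 11.1; B: 4.88235; C: 7.1.
E[X] = 0.27·11.1 + 0.34·4.88235 + 0.39·7.1 = 7.426.

7.426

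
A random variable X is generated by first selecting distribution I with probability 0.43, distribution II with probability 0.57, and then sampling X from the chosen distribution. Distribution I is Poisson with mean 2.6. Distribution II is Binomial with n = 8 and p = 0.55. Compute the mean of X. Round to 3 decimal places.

Component means — I: 2.6; II: 4.4.
E[X] = 0.43·2.6 + 0.57·4.4 = 3.626.

3.626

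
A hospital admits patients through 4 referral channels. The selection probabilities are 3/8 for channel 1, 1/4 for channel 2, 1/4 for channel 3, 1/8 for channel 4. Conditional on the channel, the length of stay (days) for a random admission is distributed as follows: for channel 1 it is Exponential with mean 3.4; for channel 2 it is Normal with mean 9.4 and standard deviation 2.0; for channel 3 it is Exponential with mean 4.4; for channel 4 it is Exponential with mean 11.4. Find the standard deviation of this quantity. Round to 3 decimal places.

6.009

Per component, 1: μ=3.4, E[X²]=23.12; 2: μ=9.4, E[X²]=92.36; 3: μ=4.4, E[X²]=38.72; 4: μ=11.4, E[X²]=259.92.
E[X] = 0.375·3.4 + 0.25·9.4 + 0.25·4.4 + 0.125·11.4 = 6.15.
E[X²] = 0.375·23.12 + 0.25·92.36 + 0.25·38.72 + 0.125·259.92 = 73.93.
Var(X) = E[X²] − (E[X])² = 73.93 − 37.8225 = 36.1075.
SD(X) = √36.1075 = 6.00895.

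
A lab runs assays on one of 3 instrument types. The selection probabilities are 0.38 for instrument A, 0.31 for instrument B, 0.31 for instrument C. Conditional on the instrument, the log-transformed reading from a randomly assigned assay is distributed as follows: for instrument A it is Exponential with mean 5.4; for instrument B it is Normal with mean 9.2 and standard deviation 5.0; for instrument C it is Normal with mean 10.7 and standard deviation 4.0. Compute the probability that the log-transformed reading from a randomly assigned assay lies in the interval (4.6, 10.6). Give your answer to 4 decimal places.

Conditional on each instrument, P(4.6 < X < 10.6): A: 0.286182; B: 0.431475; C: 0.426398.
By total probability, P(4.6 < X < 10.6) = 0.38·0.286182 + 0.31·0.431475 + 0.31·0.426398 = 0.37469.

0.3747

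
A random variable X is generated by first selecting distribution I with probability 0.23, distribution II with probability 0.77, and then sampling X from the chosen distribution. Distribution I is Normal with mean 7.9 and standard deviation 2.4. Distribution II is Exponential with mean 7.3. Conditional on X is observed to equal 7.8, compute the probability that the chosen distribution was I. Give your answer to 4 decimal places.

Likelihoods f(7.8 | ·): I: 0.166082; II: 0.0470583.
Posterior ∝ prior × likelihood. Numerator for I: 0.23·0.166082 = 0.0381988.
Normalizing constant: 0.23·0.166082 + 0.77·0.0470583 = 0.0744337.
P(I | observation) = 0.0381988 / 0.0744337 = 0.513192.

0.5132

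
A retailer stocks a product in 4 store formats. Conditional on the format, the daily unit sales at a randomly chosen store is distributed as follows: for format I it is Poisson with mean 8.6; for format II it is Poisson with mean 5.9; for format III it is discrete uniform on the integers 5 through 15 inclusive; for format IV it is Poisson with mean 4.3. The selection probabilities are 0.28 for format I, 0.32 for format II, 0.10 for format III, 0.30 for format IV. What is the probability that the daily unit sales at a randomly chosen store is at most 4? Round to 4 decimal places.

0.2863

Conditional on each format, P(X ≤ 4): I: 0.070054; II: 0.298665; III: 0; IV: 0.570438.
By total probability, P(X ≤ 4) = 0.28·0.070054 + 0.32·0.298665 + 0.1·0 + 0.3·0.570438 = 0.286319.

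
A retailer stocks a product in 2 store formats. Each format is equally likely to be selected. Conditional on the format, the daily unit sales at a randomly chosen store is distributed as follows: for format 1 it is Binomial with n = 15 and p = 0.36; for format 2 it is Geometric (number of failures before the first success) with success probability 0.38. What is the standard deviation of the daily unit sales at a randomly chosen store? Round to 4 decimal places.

Per component, 1: μ=5.4, E[X²]=32.616; 2: μ=1.63158, E[X²]=6.95568.
E[X] = 0.5·5.4 + 0.5·1.63158 = 3.51579.
E[X²] = 0.5·32.616 + 0.5·6.95568 = 19.7858.
Var(X) = E[X²] − (E[X])² = 19.7858 − 12.3608 = 7.42506.
SD(X) = √7.42506 = 2.7249.

2.7249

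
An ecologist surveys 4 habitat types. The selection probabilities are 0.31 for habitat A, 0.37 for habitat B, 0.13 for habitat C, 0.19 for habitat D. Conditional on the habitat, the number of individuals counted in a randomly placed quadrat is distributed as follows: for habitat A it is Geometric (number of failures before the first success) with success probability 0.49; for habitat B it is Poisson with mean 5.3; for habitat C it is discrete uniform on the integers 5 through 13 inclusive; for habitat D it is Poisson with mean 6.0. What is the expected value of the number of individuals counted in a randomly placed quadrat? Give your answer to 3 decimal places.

Component means — A: 1.04082; B: 5.3; C: 9; D: 6.
E[X] = 0.31·1.04082 + 0.37·5.3 + 0.13·9 + 0.19·6 = 4.59365.

4.594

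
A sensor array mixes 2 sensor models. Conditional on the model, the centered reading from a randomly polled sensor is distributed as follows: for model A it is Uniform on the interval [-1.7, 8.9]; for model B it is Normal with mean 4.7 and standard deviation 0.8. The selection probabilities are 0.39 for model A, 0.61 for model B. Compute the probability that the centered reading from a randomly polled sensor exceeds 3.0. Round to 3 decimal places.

Conditional on each model, P(X > 3.0): A: 0.556604; B: 0.983207.
By total probability, P(X > 3.0) = 0.39·0.556604 + 0.61·0.983207 = 0.816832.

0.817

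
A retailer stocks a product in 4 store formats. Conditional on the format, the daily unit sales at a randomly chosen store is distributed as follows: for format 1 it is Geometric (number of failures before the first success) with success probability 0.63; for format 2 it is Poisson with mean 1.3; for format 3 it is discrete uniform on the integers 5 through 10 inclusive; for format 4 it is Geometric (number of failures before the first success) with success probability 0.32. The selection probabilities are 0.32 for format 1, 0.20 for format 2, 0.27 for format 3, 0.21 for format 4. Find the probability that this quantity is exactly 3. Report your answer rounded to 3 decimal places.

Conditional on each format, P(X = 3): 1: 0.0319114; 2: 0.0997921; 3: 0; 4: 0.100618.
By total probability, P(X = 3) = 0.32·0.0319114 + 0.2·0.0997921 + 0.27·0 + 0.21·0.100618 = 0.0512999.

0.051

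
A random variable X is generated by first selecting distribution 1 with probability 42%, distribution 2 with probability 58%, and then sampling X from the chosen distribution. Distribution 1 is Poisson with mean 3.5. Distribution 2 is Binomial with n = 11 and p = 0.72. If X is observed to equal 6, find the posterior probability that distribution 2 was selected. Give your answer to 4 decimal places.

0.6649

Likelihoods P(X=6 | ·): 1: 0.0770983; 2: 0.110771.
Posterior ∝ prior × likelihood. Numerator for 2: 0.58·0.110771 = 0.0642473.
Normalizing constant: 0.42·0.0770983 + 0.58·0.110771 = 0.0966286.
P(2 | observation) = 0.0642473 / 0.0966286 = 0.664889.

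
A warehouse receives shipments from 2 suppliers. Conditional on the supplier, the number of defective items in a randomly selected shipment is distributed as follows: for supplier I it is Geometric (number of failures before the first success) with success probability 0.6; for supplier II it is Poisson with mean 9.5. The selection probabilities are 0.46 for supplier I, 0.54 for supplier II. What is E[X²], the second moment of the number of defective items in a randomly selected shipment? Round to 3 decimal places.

54.581

For each component E[X²] = Var + (mean)², giving I: 1.55556; II: 99.75.
Overall E[X²] = 0.46·1.55556 + 0.54·99.75 = 54.5806.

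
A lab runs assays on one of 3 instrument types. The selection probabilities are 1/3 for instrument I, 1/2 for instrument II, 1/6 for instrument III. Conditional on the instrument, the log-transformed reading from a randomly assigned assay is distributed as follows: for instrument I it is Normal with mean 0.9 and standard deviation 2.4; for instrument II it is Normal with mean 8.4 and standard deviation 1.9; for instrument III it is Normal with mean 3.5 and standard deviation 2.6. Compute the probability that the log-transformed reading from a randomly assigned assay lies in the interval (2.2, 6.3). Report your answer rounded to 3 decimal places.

0.253

Conditional on each instrument, P(2.2 < X < 6.3): I: 0.2818; II: 0.133972; III: 0.550705.
By total probability, P(2.2 < X < 6.3) = 0.333333·0.2818 + 0.5·0.133972 + 0.166667·0.550705 = 0.252703.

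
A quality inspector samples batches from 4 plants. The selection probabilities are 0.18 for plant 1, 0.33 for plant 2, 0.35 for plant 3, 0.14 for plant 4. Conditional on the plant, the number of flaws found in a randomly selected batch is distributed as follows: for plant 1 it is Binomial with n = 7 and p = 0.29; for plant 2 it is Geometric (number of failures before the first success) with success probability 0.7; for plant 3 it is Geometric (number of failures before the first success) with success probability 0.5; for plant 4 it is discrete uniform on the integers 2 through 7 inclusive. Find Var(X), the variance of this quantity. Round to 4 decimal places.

3.3465

Per component, 1: μ=2.03, E[X²]=5.5622; 2: μ=0.428571, E[X²]=0.795918; 3: μ=1, E[X²]=3; 4: μ=4.5, E[X²]=23.1667.
E[X] = 0.18·2.03 + 0.33·0.428571 + 0.35·1 + 0.14·4.5 = 1.48683.
E[X²] = 0.18·5.5622 + 0.33·0.795918 + 0.35·3 + 0.14·23.1667 = 5.55718.
Var(X) = E[X²] − (E[X])² = 5.55718 − 2.21066 = 3.34652.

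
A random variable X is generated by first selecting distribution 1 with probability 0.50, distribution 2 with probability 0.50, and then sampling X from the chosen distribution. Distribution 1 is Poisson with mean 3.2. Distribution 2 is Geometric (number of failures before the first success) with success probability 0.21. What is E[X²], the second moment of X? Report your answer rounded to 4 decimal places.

22.7529

For each component E[X²] = Var + (mean)², giving 1: 13.44; 2: 32.0658.
Overall E[X²] = 0.5·13.44 + 0.5·32.0658 = 22.7529.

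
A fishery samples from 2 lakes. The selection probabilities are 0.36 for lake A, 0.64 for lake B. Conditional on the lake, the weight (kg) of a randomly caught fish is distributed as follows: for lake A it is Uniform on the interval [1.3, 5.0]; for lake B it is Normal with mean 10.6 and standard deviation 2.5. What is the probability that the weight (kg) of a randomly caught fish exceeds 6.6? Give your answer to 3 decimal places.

0.605

Conditional on each lake, P(X > 6.6): A: 0; B: 0.945201.
By total probability, P(X > 6.6) = 0.36·0 + 0.64·0.945201 = 0.604928.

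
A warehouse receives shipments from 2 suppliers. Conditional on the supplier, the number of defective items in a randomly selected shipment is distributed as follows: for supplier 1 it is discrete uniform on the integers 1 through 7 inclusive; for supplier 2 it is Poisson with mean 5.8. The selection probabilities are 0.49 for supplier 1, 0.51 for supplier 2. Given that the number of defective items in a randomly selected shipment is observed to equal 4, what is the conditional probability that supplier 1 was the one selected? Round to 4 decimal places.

Likelihoods P(X=4 | ·): 1: 0.142857; 2: 0.142755.
Posterior ∝ prior × likelihood. Numerator for 1: 0.49·0.142857 = 0.07.
Normalizing constant: 0.49·0.142857 + 0.51·0.142755 = 0.142805.
P(1 | observation) = 0.07 / 0.142805 = 0.490178.

0.4902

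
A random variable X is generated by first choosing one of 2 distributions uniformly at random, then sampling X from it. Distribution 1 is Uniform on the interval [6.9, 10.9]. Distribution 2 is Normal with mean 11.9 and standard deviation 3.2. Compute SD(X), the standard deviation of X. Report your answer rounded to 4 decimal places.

Per component, 1: μ=8.9, E[X²]=80.5433; 2: μ=11.9, E[X²]=151.85.
E[X] = 0.5·8.9 + 0.5·11.9 = 10.4.
E[X²] = 0.5·80.5433 + 0.5·151.85 = 116.197.
Var(X) = E[X²] − (E[X])² = 116.197 − 108.16 = 8.03667.
SD(X) = √8.03667 = 2.8349.

2.8349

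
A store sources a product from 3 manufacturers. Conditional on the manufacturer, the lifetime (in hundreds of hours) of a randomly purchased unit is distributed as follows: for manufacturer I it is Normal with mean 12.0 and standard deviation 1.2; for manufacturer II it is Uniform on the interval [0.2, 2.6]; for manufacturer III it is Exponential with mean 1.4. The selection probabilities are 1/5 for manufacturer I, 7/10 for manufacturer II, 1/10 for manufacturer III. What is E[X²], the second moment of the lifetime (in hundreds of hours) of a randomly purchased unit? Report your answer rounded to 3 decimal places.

For each component E[X²] = Var + (mean)², giving I: 145.44; II: 2.44; III: 3.92.
Overall E[X²] = 0.2·145.44 + 0.7·2.44 + 0.1·3.92 = 31.188.

31.188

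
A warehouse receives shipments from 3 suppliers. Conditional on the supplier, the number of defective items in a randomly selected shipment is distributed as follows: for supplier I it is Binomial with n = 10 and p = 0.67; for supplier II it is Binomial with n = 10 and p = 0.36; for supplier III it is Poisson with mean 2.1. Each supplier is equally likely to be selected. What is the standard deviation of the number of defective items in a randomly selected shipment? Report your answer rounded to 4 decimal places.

Per component, I: μ=6.7, E[X²]=47.101; II: μ=3.6, E[X²]=15.264; III: μ=2.1, E[X²]=6.51.
E[X] = 0.333333·6.7 + 0.333333·3.6 + 0.333333·2.1 = 4.13333.
E[X²] = 0.333333·47.101 + 0.333333·15.264 + 0.333333·6.51 = 22.9583.
Var(X) = E[X²] − (E[X])² = 22.9583 − 17.0844 = 5.87389.
SD(X) = √5.87389 = 2.42361.

2.4236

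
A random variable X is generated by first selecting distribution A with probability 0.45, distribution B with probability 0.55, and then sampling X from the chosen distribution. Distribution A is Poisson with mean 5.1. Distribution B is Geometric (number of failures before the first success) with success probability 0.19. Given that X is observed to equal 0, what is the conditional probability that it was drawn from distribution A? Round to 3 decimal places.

Likelihoods P(X=0 | ·): A: 0.00609675; B: 0.19.
Posterior ∝ prior × likelihood. Numerator for A: 0.45·0.00609675 = 0.00274354.
Normalizing constant: 0.45·0.00609675 + 0.55·0.19 = 0.107244.
P(A | observation) = 0.00274354 / 0.107244 = 0.0255823.

0.026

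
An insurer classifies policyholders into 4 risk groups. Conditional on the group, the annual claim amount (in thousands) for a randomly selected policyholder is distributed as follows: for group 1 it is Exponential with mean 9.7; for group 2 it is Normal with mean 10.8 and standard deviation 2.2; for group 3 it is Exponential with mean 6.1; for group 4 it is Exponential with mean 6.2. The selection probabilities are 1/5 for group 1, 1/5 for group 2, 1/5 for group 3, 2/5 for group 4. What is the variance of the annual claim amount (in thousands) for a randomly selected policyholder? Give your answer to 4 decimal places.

46.7280

Per component, 1: μ=9.7, E[X²]=188.18; 2: μ=10.8, E[X²]=121.48; 3: μ=6.1, E[X²]=74.42; 4: μ=6.2, E[X²]=76.88.
E[X] = 0.2·9.7 + 0.2·10.8 + 0.2·6.1 + 0.4·6.2 = 7.8.
E[X²] = 0.2·188.18 + 0.2·121.48 + 0.2·74.42 + 0.4·76.88 = 107.568.
Var(X) = E[X²] − (E[X])² = 107.568 − 60.84 = 46.728.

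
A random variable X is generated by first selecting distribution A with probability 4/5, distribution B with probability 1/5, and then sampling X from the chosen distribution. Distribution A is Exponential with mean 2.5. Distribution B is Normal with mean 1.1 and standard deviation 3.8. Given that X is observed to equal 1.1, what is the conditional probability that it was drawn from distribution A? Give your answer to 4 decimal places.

Likelihoods f(1.1 | ·): A: 0.257615; B: 0.104985.
Posterior ∝ prior × likelihood. Numerator for A: 0.8·0.257615 = 0.206092.
Normalizing constant: 0.8·0.257615 + 0.2·0.104985 = 0.227089.
P(A | observation) = 0.206092 / 0.227089 = 0.907538.

0.9075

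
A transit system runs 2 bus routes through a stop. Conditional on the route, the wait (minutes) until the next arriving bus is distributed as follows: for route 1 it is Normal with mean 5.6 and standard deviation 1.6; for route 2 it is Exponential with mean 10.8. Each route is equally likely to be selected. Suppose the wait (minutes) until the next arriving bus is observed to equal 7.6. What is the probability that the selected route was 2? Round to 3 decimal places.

Likelihoods f(7.6 | ·): 1: 0.114156; 2: 0.0458101.
Posterior ∝ prior × likelihood. Numerator for 2: 0.5·0.0458101 = 0.0229051.
Normalizing constant: 0.5·0.114156 + 0.5·0.0458101 = 0.0799829.
P(2 | observation) = 0.0229051 / 0.0799829 = 0.286375.

0.286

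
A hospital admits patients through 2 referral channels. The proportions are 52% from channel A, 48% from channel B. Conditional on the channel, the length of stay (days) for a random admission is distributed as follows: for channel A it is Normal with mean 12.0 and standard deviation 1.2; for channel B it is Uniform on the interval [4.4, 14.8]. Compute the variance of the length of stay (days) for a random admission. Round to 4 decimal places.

Per component, A: μ=12, E[X²]=145.44; B: μ=9.6, E[X²]=101.173.
E[X] = 0.52·12 + 0.48·9.6 = 10.848.
E[X²] = 0.52·145.44 + 0.48·101.173 = 124.192.
Var(X) = E[X²] − (E[X])² = 124.192 − 117.679 = 6.5129.

6.5129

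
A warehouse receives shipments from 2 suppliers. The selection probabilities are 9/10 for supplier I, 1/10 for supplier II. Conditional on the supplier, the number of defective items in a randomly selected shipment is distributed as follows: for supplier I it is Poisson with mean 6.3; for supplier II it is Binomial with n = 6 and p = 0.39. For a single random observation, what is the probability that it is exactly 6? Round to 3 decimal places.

Conditional on each supplier, P(X = 6): I: 0.159461; II: 0.00351874.
By total probability, P(X = 6) = 0.9·0.159461 + 0.1·0.00351874 = 0.143867.

0.144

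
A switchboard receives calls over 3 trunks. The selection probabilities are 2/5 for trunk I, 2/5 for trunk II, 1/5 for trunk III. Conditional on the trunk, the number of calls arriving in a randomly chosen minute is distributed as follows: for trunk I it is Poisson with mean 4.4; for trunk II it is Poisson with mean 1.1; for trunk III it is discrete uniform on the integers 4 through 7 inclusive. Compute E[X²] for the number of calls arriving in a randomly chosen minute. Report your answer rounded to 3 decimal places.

16.728

For each component E[X²] = Var + (mean)², giving I: 23.76; II: 2.31; III: 31.5.
Overall E[X²] = 0.4·23.76 + 0.4·2.31 + 0.2·31.5 = 16.728.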